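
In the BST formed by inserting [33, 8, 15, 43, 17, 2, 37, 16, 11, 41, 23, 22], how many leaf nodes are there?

Tree built from: [33, 8, 15, 43, 17, 2, 37, 16, 11, 41, 23, 22]
Tree (level-order array): [33, 8, 43, 2, 15, 37, None, None, None, 11, 17, None, 41, None, None, 16, 23, None, None, None, None, 22]
Rule: A leaf has 0 children.
Per-node child counts:
  node 33: 2 child(ren)
  node 8: 2 child(ren)
  node 2: 0 child(ren)
  node 15: 2 child(ren)
  node 11: 0 child(ren)
  node 17: 2 child(ren)
  node 16: 0 child(ren)
  node 23: 1 child(ren)
  node 22: 0 child(ren)
  node 43: 1 child(ren)
  node 37: 1 child(ren)
  node 41: 0 child(ren)
Matching nodes: [2, 11, 16, 22, 41]
Count of leaf nodes: 5


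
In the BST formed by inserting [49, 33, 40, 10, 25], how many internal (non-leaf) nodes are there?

Tree built from: [49, 33, 40, 10, 25]
Tree (level-order array): [49, 33, None, 10, 40, None, 25]
Rule: An internal node has at least one child.
Per-node child counts:
  node 49: 1 child(ren)
  node 33: 2 child(ren)
  node 10: 1 child(ren)
  node 25: 0 child(ren)
  node 40: 0 child(ren)
Matching nodes: [49, 33, 10]
Count of internal (non-leaf) nodes: 3


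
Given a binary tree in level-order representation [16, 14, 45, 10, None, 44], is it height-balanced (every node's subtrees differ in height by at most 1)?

Tree (level-order array): [16, 14, 45, 10, None, 44]
Definition: a tree is height-balanced if, at every node, |h(left) - h(right)| <= 1 (empty subtree has height -1).
Bottom-up per-node check:
  node 10: h_left=-1, h_right=-1, diff=0 [OK], height=0
  node 14: h_left=0, h_right=-1, diff=1 [OK], height=1
  node 44: h_left=-1, h_right=-1, diff=0 [OK], height=0
  node 45: h_left=0, h_right=-1, diff=1 [OK], height=1
  node 16: h_left=1, h_right=1, diff=0 [OK], height=2
All nodes satisfy the balance condition.
Result: Balanced


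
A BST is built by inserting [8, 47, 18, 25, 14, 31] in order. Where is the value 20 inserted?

Starting tree (level order): [8, None, 47, 18, None, 14, 25, None, None, None, 31]
Insertion path: 8 -> 47 -> 18 -> 25
Result: insert 20 as left child of 25
Final tree (level order): [8, None, 47, 18, None, 14, 25, None, None, 20, 31]


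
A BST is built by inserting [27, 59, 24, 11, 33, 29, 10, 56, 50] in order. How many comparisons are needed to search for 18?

Search path for 18: 27 -> 24 -> 11
Found: False
Comparisons: 3


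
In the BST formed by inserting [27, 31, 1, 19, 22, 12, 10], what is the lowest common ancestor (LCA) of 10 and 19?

Tree insertion order: [27, 31, 1, 19, 22, 12, 10]
Tree (level-order array): [27, 1, 31, None, 19, None, None, 12, 22, 10]
In a BST, the LCA of p=10, q=19 is the first node v on the
root-to-leaf path with p <= v <= q (go left if both < v, right if both > v).
Walk from root:
  at 27: both 10 and 19 < 27, go left
  at 1: both 10 and 19 > 1, go right
  at 19: 10 <= 19 <= 19, this is the LCA
LCA = 19


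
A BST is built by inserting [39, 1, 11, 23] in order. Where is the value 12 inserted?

Starting tree (level order): [39, 1, None, None, 11, None, 23]
Insertion path: 39 -> 1 -> 11 -> 23
Result: insert 12 as left child of 23
Final tree (level order): [39, 1, None, None, 11, None, 23, 12]


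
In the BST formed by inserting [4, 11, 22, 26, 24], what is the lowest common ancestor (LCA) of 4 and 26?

Tree insertion order: [4, 11, 22, 26, 24]
Tree (level-order array): [4, None, 11, None, 22, None, 26, 24]
In a BST, the LCA of p=4, q=26 is the first node v on the
root-to-leaf path with p <= v <= q (go left if both < v, right if both > v).
Walk from root:
  at 4: 4 <= 4 <= 26, this is the LCA
LCA = 4


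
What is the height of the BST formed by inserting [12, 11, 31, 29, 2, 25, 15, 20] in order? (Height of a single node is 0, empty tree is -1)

Insertion order: [12, 11, 31, 29, 2, 25, 15, 20]
Tree (level-order array): [12, 11, 31, 2, None, 29, None, None, None, 25, None, 15, None, None, 20]
Compute height bottom-up (empty subtree = -1):
  height(2) = 1 + max(-1, -1) = 0
  height(11) = 1 + max(0, -1) = 1
  height(20) = 1 + max(-1, -1) = 0
  height(15) = 1 + max(-1, 0) = 1
  height(25) = 1 + max(1, -1) = 2
  height(29) = 1 + max(2, -1) = 3
  height(31) = 1 + max(3, -1) = 4
  height(12) = 1 + max(1, 4) = 5
Height = 5


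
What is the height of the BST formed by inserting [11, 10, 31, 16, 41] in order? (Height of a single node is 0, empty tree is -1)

Insertion order: [11, 10, 31, 16, 41]
Tree (level-order array): [11, 10, 31, None, None, 16, 41]
Compute height bottom-up (empty subtree = -1):
  height(10) = 1 + max(-1, -1) = 0
  height(16) = 1 + max(-1, -1) = 0
  height(41) = 1 + max(-1, -1) = 0
  height(31) = 1 + max(0, 0) = 1
  height(11) = 1 + max(0, 1) = 2
Height = 2


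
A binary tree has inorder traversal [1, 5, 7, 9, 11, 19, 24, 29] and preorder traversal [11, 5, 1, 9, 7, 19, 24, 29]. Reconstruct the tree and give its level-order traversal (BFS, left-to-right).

Inorder:  [1, 5, 7, 9, 11, 19, 24, 29]
Preorder: [11, 5, 1, 9, 7, 19, 24, 29]
Algorithm: preorder visits root first, so consume preorder in order;
for each root, split the current inorder slice at that value into
left-subtree inorder and right-subtree inorder, then recurse.
Recursive splits:
  root=11; inorder splits into left=[1, 5, 7, 9], right=[19, 24, 29]
  root=5; inorder splits into left=[1], right=[7, 9]
  root=1; inorder splits into left=[], right=[]
  root=9; inorder splits into left=[7], right=[]
  root=7; inorder splits into left=[], right=[]
  root=19; inorder splits into left=[], right=[24, 29]
  root=24; inorder splits into left=[], right=[29]
  root=29; inorder splits into left=[], right=[]
Reconstructed level-order: [11, 5, 19, 1, 9, 24, 7, 29]


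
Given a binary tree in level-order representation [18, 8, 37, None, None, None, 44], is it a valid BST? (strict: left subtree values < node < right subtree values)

Level-order array: [18, 8, 37, None, None, None, 44]
Validate using subtree bounds (lo, hi): at each node, require lo < value < hi,
then recurse left with hi=value and right with lo=value.
Preorder trace (stopping at first violation):
  at node 18 with bounds (-inf, +inf): OK
  at node 8 with bounds (-inf, 18): OK
  at node 37 with bounds (18, +inf): OK
  at node 44 with bounds (37, +inf): OK
No violation found at any node.
Result: Valid BST


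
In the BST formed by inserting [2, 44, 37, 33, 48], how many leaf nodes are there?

Tree built from: [2, 44, 37, 33, 48]
Tree (level-order array): [2, None, 44, 37, 48, 33]
Rule: A leaf has 0 children.
Per-node child counts:
  node 2: 1 child(ren)
  node 44: 2 child(ren)
  node 37: 1 child(ren)
  node 33: 0 child(ren)
  node 48: 0 child(ren)
Matching nodes: [33, 48]
Count of leaf nodes: 2


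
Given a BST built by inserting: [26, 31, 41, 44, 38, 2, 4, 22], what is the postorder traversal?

Tree insertion order: [26, 31, 41, 44, 38, 2, 4, 22]
Tree (level-order array): [26, 2, 31, None, 4, None, 41, None, 22, 38, 44]
Postorder traversal: [22, 4, 2, 38, 44, 41, 31, 26]


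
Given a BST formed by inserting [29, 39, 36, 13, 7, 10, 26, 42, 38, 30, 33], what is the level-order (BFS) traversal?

Tree insertion order: [29, 39, 36, 13, 7, 10, 26, 42, 38, 30, 33]
Tree (level-order array): [29, 13, 39, 7, 26, 36, 42, None, 10, None, None, 30, 38, None, None, None, None, None, 33]
BFS from the root, enqueuing left then right child of each popped node:
  queue [29] -> pop 29, enqueue [13, 39], visited so far: [29]
  queue [13, 39] -> pop 13, enqueue [7, 26], visited so far: [29, 13]
  queue [39, 7, 26] -> pop 39, enqueue [36, 42], visited so far: [29, 13, 39]
  queue [7, 26, 36, 42] -> pop 7, enqueue [10], visited so far: [29, 13, 39, 7]
  queue [26, 36, 42, 10] -> pop 26, enqueue [none], visited so far: [29, 13, 39, 7, 26]
  queue [36, 42, 10] -> pop 36, enqueue [30, 38], visited so far: [29, 13, 39, 7, 26, 36]
  queue [42, 10, 30, 38] -> pop 42, enqueue [none], visited so far: [29, 13, 39, 7, 26, 36, 42]
  queue [10, 30, 38] -> pop 10, enqueue [none], visited so far: [29, 13, 39, 7, 26, 36, 42, 10]
  queue [30, 38] -> pop 30, enqueue [33], visited so far: [29, 13, 39, 7, 26, 36, 42, 10, 30]
  queue [38, 33] -> pop 38, enqueue [none], visited so far: [29, 13, 39, 7, 26, 36, 42, 10, 30, 38]
  queue [33] -> pop 33, enqueue [none], visited so far: [29, 13, 39, 7, 26, 36, 42, 10, 30, 38, 33]
Result: [29, 13, 39, 7, 26, 36, 42, 10, 30, 38, 33]


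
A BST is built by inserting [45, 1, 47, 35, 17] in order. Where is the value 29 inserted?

Starting tree (level order): [45, 1, 47, None, 35, None, None, 17]
Insertion path: 45 -> 1 -> 35 -> 17
Result: insert 29 as right child of 17
Final tree (level order): [45, 1, 47, None, 35, None, None, 17, None, None, 29]


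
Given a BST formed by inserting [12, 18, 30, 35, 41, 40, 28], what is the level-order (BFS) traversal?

Tree insertion order: [12, 18, 30, 35, 41, 40, 28]
Tree (level-order array): [12, None, 18, None, 30, 28, 35, None, None, None, 41, 40]
BFS from the root, enqueuing left then right child of each popped node:
  queue [12] -> pop 12, enqueue [18], visited so far: [12]
  queue [18] -> pop 18, enqueue [30], visited so far: [12, 18]
  queue [30] -> pop 30, enqueue [28, 35], visited so far: [12, 18, 30]
  queue [28, 35] -> pop 28, enqueue [none], visited so far: [12, 18, 30, 28]
  queue [35] -> pop 35, enqueue [41], visited so far: [12, 18, 30, 28, 35]
  queue [41] -> pop 41, enqueue [40], visited so far: [12, 18, 30, 28, 35, 41]
  queue [40] -> pop 40, enqueue [none], visited so far: [12, 18, 30, 28, 35, 41, 40]
Result: [12, 18, 30, 28, 35, 41, 40]


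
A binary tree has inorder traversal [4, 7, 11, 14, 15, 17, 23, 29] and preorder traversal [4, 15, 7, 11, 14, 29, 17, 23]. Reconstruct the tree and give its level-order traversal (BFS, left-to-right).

Inorder:  [4, 7, 11, 14, 15, 17, 23, 29]
Preorder: [4, 15, 7, 11, 14, 29, 17, 23]
Algorithm: preorder visits root first, so consume preorder in order;
for each root, split the current inorder slice at that value into
left-subtree inorder and right-subtree inorder, then recurse.
Recursive splits:
  root=4; inorder splits into left=[], right=[7, 11, 14, 15, 17, 23, 29]
  root=15; inorder splits into left=[7, 11, 14], right=[17, 23, 29]
  root=7; inorder splits into left=[], right=[11, 14]
  root=11; inorder splits into left=[], right=[14]
  root=14; inorder splits into left=[], right=[]
  root=29; inorder splits into left=[17, 23], right=[]
  root=17; inorder splits into left=[], right=[23]
  root=23; inorder splits into left=[], right=[]
Reconstructed level-order: [4, 15, 7, 29, 11, 17, 14, 23]


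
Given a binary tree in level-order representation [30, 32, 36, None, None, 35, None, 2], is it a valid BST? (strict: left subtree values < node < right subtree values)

Level-order array: [30, 32, 36, None, None, 35, None, 2]
Validate using subtree bounds (lo, hi): at each node, require lo < value < hi,
then recurse left with hi=value and right with lo=value.
Preorder trace (stopping at first violation):
  at node 30 with bounds (-inf, +inf): OK
  at node 32 with bounds (-inf, 30): VIOLATION
Node 32 violates its bound: not (-inf < 32 < 30).
Result: Not a valid BST


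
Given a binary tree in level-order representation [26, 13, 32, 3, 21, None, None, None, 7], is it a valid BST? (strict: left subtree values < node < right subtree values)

Level-order array: [26, 13, 32, 3, 21, None, None, None, 7]
Validate using subtree bounds (lo, hi): at each node, require lo < value < hi,
then recurse left with hi=value and right with lo=value.
Preorder trace (stopping at first violation):
  at node 26 with bounds (-inf, +inf): OK
  at node 13 with bounds (-inf, 26): OK
  at node 3 with bounds (-inf, 13): OK
  at node 7 with bounds (3, 13): OK
  at node 21 with bounds (13, 26): OK
  at node 32 with bounds (26, +inf): OK
No violation found at any node.
Result: Valid BST


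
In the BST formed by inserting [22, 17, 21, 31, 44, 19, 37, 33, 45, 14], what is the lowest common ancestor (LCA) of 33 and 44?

Tree insertion order: [22, 17, 21, 31, 44, 19, 37, 33, 45, 14]
Tree (level-order array): [22, 17, 31, 14, 21, None, 44, None, None, 19, None, 37, 45, None, None, 33]
In a BST, the LCA of p=33, q=44 is the first node v on the
root-to-leaf path with p <= v <= q (go left if both < v, right if both > v).
Walk from root:
  at 22: both 33 and 44 > 22, go right
  at 31: both 33 and 44 > 31, go right
  at 44: 33 <= 44 <= 44, this is the LCA
LCA = 44


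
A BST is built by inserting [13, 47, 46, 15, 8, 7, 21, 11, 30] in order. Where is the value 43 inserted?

Starting tree (level order): [13, 8, 47, 7, 11, 46, None, None, None, None, None, 15, None, None, 21, None, 30]
Insertion path: 13 -> 47 -> 46 -> 15 -> 21 -> 30
Result: insert 43 as right child of 30
Final tree (level order): [13, 8, 47, 7, 11, 46, None, None, None, None, None, 15, None, None, 21, None, 30, None, 43]


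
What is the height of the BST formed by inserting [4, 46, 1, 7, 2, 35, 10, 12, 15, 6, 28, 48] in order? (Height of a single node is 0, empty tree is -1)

Insertion order: [4, 46, 1, 7, 2, 35, 10, 12, 15, 6, 28, 48]
Tree (level-order array): [4, 1, 46, None, 2, 7, 48, None, None, 6, 35, None, None, None, None, 10, None, None, 12, None, 15, None, 28]
Compute height bottom-up (empty subtree = -1):
  height(2) = 1 + max(-1, -1) = 0
  height(1) = 1 + max(-1, 0) = 1
  height(6) = 1 + max(-1, -1) = 0
  height(28) = 1 + max(-1, -1) = 0
  height(15) = 1 + max(-1, 0) = 1
  height(12) = 1 + max(-1, 1) = 2
  height(10) = 1 + max(-1, 2) = 3
  height(35) = 1 + max(3, -1) = 4
  height(7) = 1 + max(0, 4) = 5
  height(48) = 1 + max(-1, -1) = 0
  height(46) = 1 + max(5, 0) = 6
  height(4) = 1 + max(1, 6) = 7
Height = 7


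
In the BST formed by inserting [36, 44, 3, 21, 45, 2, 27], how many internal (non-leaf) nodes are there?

Tree built from: [36, 44, 3, 21, 45, 2, 27]
Tree (level-order array): [36, 3, 44, 2, 21, None, 45, None, None, None, 27]
Rule: An internal node has at least one child.
Per-node child counts:
  node 36: 2 child(ren)
  node 3: 2 child(ren)
  node 2: 0 child(ren)
  node 21: 1 child(ren)
  node 27: 0 child(ren)
  node 44: 1 child(ren)
  node 45: 0 child(ren)
Matching nodes: [36, 3, 21, 44]
Count of internal (non-leaf) nodes: 4


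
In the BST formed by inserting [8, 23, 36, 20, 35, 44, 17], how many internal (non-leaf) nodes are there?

Tree built from: [8, 23, 36, 20, 35, 44, 17]
Tree (level-order array): [8, None, 23, 20, 36, 17, None, 35, 44]
Rule: An internal node has at least one child.
Per-node child counts:
  node 8: 1 child(ren)
  node 23: 2 child(ren)
  node 20: 1 child(ren)
  node 17: 0 child(ren)
  node 36: 2 child(ren)
  node 35: 0 child(ren)
  node 44: 0 child(ren)
Matching nodes: [8, 23, 20, 36]
Count of internal (non-leaf) nodes: 4


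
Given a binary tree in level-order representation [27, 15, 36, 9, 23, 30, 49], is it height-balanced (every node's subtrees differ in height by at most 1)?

Tree (level-order array): [27, 15, 36, 9, 23, 30, 49]
Definition: a tree is height-balanced if, at every node, |h(left) - h(right)| <= 1 (empty subtree has height -1).
Bottom-up per-node check:
  node 9: h_left=-1, h_right=-1, diff=0 [OK], height=0
  node 23: h_left=-1, h_right=-1, diff=0 [OK], height=0
  node 15: h_left=0, h_right=0, diff=0 [OK], height=1
  node 30: h_left=-1, h_right=-1, diff=0 [OK], height=0
  node 49: h_left=-1, h_right=-1, diff=0 [OK], height=0
  node 36: h_left=0, h_right=0, diff=0 [OK], height=1
  node 27: h_left=1, h_right=1, diff=0 [OK], height=2
All nodes satisfy the balance condition.
Result: Balanced


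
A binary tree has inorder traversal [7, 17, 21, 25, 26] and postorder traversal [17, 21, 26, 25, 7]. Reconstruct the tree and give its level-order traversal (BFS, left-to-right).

Inorder:   [7, 17, 21, 25, 26]
Postorder: [17, 21, 26, 25, 7]
Algorithm: postorder visits root last, so walk postorder right-to-left;
each value is the root of the current inorder slice — split it at that
value, recurse on the right subtree first, then the left.
Recursive splits:
  root=7; inorder splits into left=[], right=[17, 21, 25, 26]
  root=25; inorder splits into left=[17, 21], right=[26]
  root=26; inorder splits into left=[], right=[]
  root=21; inorder splits into left=[17], right=[]
  root=17; inorder splits into left=[], right=[]
Reconstructed level-order: [7, 25, 21, 26, 17]


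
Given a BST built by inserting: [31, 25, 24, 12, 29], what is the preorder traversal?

Tree insertion order: [31, 25, 24, 12, 29]
Tree (level-order array): [31, 25, None, 24, 29, 12]
Preorder traversal: [31, 25, 24, 12, 29]


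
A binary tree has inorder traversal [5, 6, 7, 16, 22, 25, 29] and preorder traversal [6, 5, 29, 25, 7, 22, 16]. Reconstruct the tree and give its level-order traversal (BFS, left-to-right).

Inorder:  [5, 6, 7, 16, 22, 25, 29]
Preorder: [6, 5, 29, 25, 7, 22, 16]
Algorithm: preorder visits root first, so consume preorder in order;
for each root, split the current inorder slice at that value into
left-subtree inorder and right-subtree inorder, then recurse.
Recursive splits:
  root=6; inorder splits into left=[5], right=[7, 16, 22, 25, 29]
  root=5; inorder splits into left=[], right=[]
  root=29; inorder splits into left=[7, 16, 22, 25], right=[]
  root=25; inorder splits into left=[7, 16, 22], right=[]
  root=7; inorder splits into left=[], right=[16, 22]
  root=22; inorder splits into left=[16], right=[]
  root=16; inorder splits into left=[], right=[]
Reconstructed level-order: [6, 5, 29, 25, 7, 22, 16]


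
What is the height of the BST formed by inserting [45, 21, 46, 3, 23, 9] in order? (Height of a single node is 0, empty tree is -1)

Insertion order: [45, 21, 46, 3, 23, 9]
Tree (level-order array): [45, 21, 46, 3, 23, None, None, None, 9]
Compute height bottom-up (empty subtree = -1):
  height(9) = 1 + max(-1, -1) = 0
  height(3) = 1 + max(-1, 0) = 1
  height(23) = 1 + max(-1, -1) = 0
  height(21) = 1 + max(1, 0) = 2
  height(46) = 1 + max(-1, -1) = 0
  height(45) = 1 + max(2, 0) = 3
Height = 3


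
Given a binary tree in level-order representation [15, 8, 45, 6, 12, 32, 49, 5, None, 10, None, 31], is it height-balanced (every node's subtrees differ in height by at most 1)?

Tree (level-order array): [15, 8, 45, 6, 12, 32, 49, 5, None, 10, None, 31]
Definition: a tree is height-balanced if, at every node, |h(left) - h(right)| <= 1 (empty subtree has height -1).
Bottom-up per-node check:
  node 5: h_left=-1, h_right=-1, diff=0 [OK], height=0
  node 6: h_left=0, h_right=-1, diff=1 [OK], height=1
  node 10: h_left=-1, h_right=-1, diff=0 [OK], height=0
  node 12: h_left=0, h_right=-1, diff=1 [OK], height=1
  node 8: h_left=1, h_right=1, diff=0 [OK], height=2
  node 31: h_left=-1, h_right=-1, diff=0 [OK], height=0
  node 32: h_left=0, h_right=-1, diff=1 [OK], height=1
  node 49: h_left=-1, h_right=-1, diff=0 [OK], height=0
  node 45: h_left=1, h_right=0, diff=1 [OK], height=2
  node 15: h_left=2, h_right=2, diff=0 [OK], height=3
All nodes satisfy the balance condition.
Result: Balanced


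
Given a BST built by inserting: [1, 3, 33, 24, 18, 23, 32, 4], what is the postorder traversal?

Tree insertion order: [1, 3, 33, 24, 18, 23, 32, 4]
Tree (level-order array): [1, None, 3, None, 33, 24, None, 18, 32, 4, 23]
Postorder traversal: [4, 23, 18, 32, 24, 33, 3, 1]


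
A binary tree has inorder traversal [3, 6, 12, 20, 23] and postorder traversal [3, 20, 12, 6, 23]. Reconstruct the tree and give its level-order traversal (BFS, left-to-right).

Inorder:   [3, 6, 12, 20, 23]
Postorder: [3, 20, 12, 6, 23]
Algorithm: postorder visits root last, so walk postorder right-to-left;
each value is the root of the current inorder slice — split it at that
value, recurse on the right subtree first, then the left.
Recursive splits:
  root=23; inorder splits into left=[3, 6, 12, 20], right=[]
  root=6; inorder splits into left=[3], right=[12, 20]
  root=12; inorder splits into left=[], right=[20]
  root=20; inorder splits into left=[], right=[]
  root=3; inorder splits into left=[], right=[]
Reconstructed level-order: [23, 6, 3, 12, 20]


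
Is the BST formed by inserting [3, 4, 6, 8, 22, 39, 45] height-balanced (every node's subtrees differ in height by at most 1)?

Tree (level-order array): [3, None, 4, None, 6, None, 8, None, 22, None, 39, None, 45]
Definition: a tree is height-balanced if, at every node, |h(left) - h(right)| <= 1 (empty subtree has height -1).
Bottom-up per-node check:
  node 45: h_left=-1, h_right=-1, diff=0 [OK], height=0
  node 39: h_left=-1, h_right=0, diff=1 [OK], height=1
  node 22: h_left=-1, h_right=1, diff=2 [FAIL (|-1-1|=2 > 1)], height=2
  node 8: h_left=-1, h_right=2, diff=3 [FAIL (|-1-2|=3 > 1)], height=3
  node 6: h_left=-1, h_right=3, diff=4 [FAIL (|-1-3|=4 > 1)], height=4
  node 4: h_left=-1, h_right=4, diff=5 [FAIL (|-1-4|=5 > 1)], height=5
  node 3: h_left=-1, h_right=5, diff=6 [FAIL (|-1-5|=6 > 1)], height=6
Node 22 violates the condition: |-1 - 1| = 2 > 1.
Result: Not balanced


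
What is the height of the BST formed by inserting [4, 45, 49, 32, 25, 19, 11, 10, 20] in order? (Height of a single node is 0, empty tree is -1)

Insertion order: [4, 45, 49, 32, 25, 19, 11, 10, 20]
Tree (level-order array): [4, None, 45, 32, 49, 25, None, None, None, 19, None, 11, 20, 10]
Compute height bottom-up (empty subtree = -1):
  height(10) = 1 + max(-1, -1) = 0
  height(11) = 1 + max(0, -1) = 1
  height(20) = 1 + max(-1, -1) = 0
  height(19) = 1 + max(1, 0) = 2
  height(25) = 1 + max(2, -1) = 3
  height(32) = 1 + max(3, -1) = 4
  height(49) = 1 + max(-1, -1) = 0
  height(45) = 1 + max(4, 0) = 5
  height(4) = 1 + max(-1, 5) = 6
Height = 6


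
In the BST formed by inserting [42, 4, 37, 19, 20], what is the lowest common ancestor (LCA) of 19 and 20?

Tree insertion order: [42, 4, 37, 19, 20]
Tree (level-order array): [42, 4, None, None, 37, 19, None, None, 20]
In a BST, the LCA of p=19, q=20 is the first node v on the
root-to-leaf path with p <= v <= q (go left if both < v, right if both > v).
Walk from root:
  at 42: both 19 and 20 < 42, go left
  at 4: both 19 and 20 > 4, go right
  at 37: both 19 and 20 < 37, go left
  at 19: 19 <= 19 <= 20, this is the LCA
LCA = 19


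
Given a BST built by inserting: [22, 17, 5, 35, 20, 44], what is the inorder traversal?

Tree insertion order: [22, 17, 5, 35, 20, 44]
Tree (level-order array): [22, 17, 35, 5, 20, None, 44]
Inorder traversal: [5, 17, 20, 22, 35, 44]


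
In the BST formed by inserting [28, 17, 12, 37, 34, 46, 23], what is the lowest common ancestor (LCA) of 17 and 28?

Tree insertion order: [28, 17, 12, 37, 34, 46, 23]
Tree (level-order array): [28, 17, 37, 12, 23, 34, 46]
In a BST, the LCA of p=17, q=28 is the first node v on the
root-to-leaf path with p <= v <= q (go left if both < v, right if both > v).
Walk from root:
  at 28: 17 <= 28 <= 28, this is the LCA
LCA = 28


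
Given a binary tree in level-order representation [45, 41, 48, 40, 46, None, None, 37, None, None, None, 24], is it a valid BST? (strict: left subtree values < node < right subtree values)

Level-order array: [45, 41, 48, 40, 46, None, None, 37, None, None, None, 24]
Validate using subtree bounds (lo, hi): at each node, require lo < value < hi,
then recurse left with hi=value and right with lo=value.
Preorder trace (stopping at first violation):
  at node 45 with bounds (-inf, +inf): OK
  at node 41 with bounds (-inf, 45): OK
  at node 40 with bounds (-inf, 41): OK
  at node 37 with bounds (-inf, 40): OK
  at node 24 with bounds (-inf, 37): OK
  at node 46 with bounds (41, 45): VIOLATION
Node 46 violates its bound: not (41 < 46 < 45).
Result: Not a valid BST


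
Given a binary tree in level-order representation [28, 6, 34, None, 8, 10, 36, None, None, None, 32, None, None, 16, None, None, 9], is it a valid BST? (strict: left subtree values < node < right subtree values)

Level-order array: [28, 6, 34, None, 8, 10, 36, None, None, None, 32, None, None, 16, None, None, 9]
Validate using subtree bounds (lo, hi): at each node, require lo < value < hi,
then recurse left with hi=value and right with lo=value.
Preorder trace (stopping at first violation):
  at node 28 with bounds (-inf, +inf): OK
  at node 6 with bounds (-inf, 28): OK
  at node 8 with bounds (6, 28): OK
  at node 34 with bounds (28, +inf): OK
  at node 10 with bounds (28, 34): VIOLATION
Node 10 violates its bound: not (28 < 10 < 34).
Result: Not a valid BST


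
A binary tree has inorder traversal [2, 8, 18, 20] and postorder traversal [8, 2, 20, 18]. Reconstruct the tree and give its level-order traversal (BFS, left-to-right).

Inorder:   [2, 8, 18, 20]
Postorder: [8, 2, 20, 18]
Algorithm: postorder visits root last, so walk postorder right-to-left;
each value is the root of the current inorder slice — split it at that
value, recurse on the right subtree first, then the left.
Recursive splits:
  root=18; inorder splits into left=[2, 8], right=[20]
  root=20; inorder splits into left=[], right=[]
  root=2; inorder splits into left=[], right=[8]
  root=8; inorder splits into left=[], right=[]
Reconstructed level-order: [18, 2, 20, 8]


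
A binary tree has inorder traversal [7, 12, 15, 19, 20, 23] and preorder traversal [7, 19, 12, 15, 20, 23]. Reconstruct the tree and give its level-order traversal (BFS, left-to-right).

Inorder:  [7, 12, 15, 19, 20, 23]
Preorder: [7, 19, 12, 15, 20, 23]
Algorithm: preorder visits root first, so consume preorder in order;
for each root, split the current inorder slice at that value into
left-subtree inorder and right-subtree inorder, then recurse.
Recursive splits:
  root=7; inorder splits into left=[], right=[12, 15, 19, 20, 23]
  root=19; inorder splits into left=[12, 15], right=[20, 23]
  root=12; inorder splits into left=[], right=[15]
  root=15; inorder splits into left=[], right=[]
  root=20; inorder splits into left=[], right=[23]
  root=23; inorder splits into left=[], right=[]
Reconstructed level-order: [7, 19, 12, 20, 15, 23]


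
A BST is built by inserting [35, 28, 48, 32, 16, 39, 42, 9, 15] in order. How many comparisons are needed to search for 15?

Search path for 15: 35 -> 28 -> 16 -> 9 -> 15
Found: True
Comparisons: 5


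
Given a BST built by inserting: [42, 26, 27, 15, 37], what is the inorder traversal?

Tree insertion order: [42, 26, 27, 15, 37]
Tree (level-order array): [42, 26, None, 15, 27, None, None, None, 37]
Inorder traversal: [15, 26, 27, 37, 42]


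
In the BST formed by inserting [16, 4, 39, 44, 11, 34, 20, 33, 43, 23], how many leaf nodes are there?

Tree built from: [16, 4, 39, 44, 11, 34, 20, 33, 43, 23]
Tree (level-order array): [16, 4, 39, None, 11, 34, 44, None, None, 20, None, 43, None, None, 33, None, None, 23]
Rule: A leaf has 0 children.
Per-node child counts:
  node 16: 2 child(ren)
  node 4: 1 child(ren)
  node 11: 0 child(ren)
  node 39: 2 child(ren)
  node 34: 1 child(ren)
  node 20: 1 child(ren)
  node 33: 1 child(ren)
  node 23: 0 child(ren)
  node 44: 1 child(ren)
  node 43: 0 child(ren)
Matching nodes: [11, 23, 43]
Count of leaf nodes: 3


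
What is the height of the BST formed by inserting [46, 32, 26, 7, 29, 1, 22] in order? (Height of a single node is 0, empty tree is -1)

Insertion order: [46, 32, 26, 7, 29, 1, 22]
Tree (level-order array): [46, 32, None, 26, None, 7, 29, 1, 22]
Compute height bottom-up (empty subtree = -1):
  height(1) = 1 + max(-1, -1) = 0
  height(22) = 1 + max(-1, -1) = 0
  height(7) = 1 + max(0, 0) = 1
  height(29) = 1 + max(-1, -1) = 0
  height(26) = 1 + max(1, 0) = 2
  height(32) = 1 + max(2, -1) = 3
  height(46) = 1 + max(3, -1) = 4
Height = 4


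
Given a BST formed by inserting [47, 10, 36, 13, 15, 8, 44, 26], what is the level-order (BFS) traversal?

Tree insertion order: [47, 10, 36, 13, 15, 8, 44, 26]
Tree (level-order array): [47, 10, None, 8, 36, None, None, 13, 44, None, 15, None, None, None, 26]
BFS from the root, enqueuing left then right child of each popped node:
  queue [47] -> pop 47, enqueue [10], visited so far: [47]
  queue [10] -> pop 10, enqueue [8, 36], visited so far: [47, 10]
  queue [8, 36] -> pop 8, enqueue [none], visited so far: [47, 10, 8]
  queue [36] -> pop 36, enqueue [13, 44], visited so far: [47, 10, 8, 36]
  queue [13, 44] -> pop 13, enqueue [15], visited so far: [47, 10, 8, 36, 13]
  queue [44, 15] -> pop 44, enqueue [none], visited so far: [47, 10, 8, 36, 13, 44]
  queue [15] -> pop 15, enqueue [26], visited so far: [47, 10, 8, 36, 13, 44, 15]
  queue [26] -> pop 26, enqueue [none], visited so far: [47, 10, 8, 36, 13, 44, 15, 26]
Result: [47, 10, 8, 36, 13, 44, 15, 26]


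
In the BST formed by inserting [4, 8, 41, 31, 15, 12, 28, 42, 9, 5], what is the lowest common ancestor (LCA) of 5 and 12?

Tree insertion order: [4, 8, 41, 31, 15, 12, 28, 42, 9, 5]
Tree (level-order array): [4, None, 8, 5, 41, None, None, 31, 42, 15, None, None, None, 12, 28, 9]
In a BST, the LCA of p=5, q=12 is the first node v on the
root-to-leaf path with p <= v <= q (go left if both < v, right if both > v).
Walk from root:
  at 4: both 5 and 12 > 4, go right
  at 8: 5 <= 8 <= 12, this is the LCA
LCA = 8


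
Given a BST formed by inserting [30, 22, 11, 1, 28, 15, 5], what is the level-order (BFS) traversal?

Tree insertion order: [30, 22, 11, 1, 28, 15, 5]
Tree (level-order array): [30, 22, None, 11, 28, 1, 15, None, None, None, 5]
BFS from the root, enqueuing left then right child of each popped node:
  queue [30] -> pop 30, enqueue [22], visited so far: [30]
  queue [22] -> pop 22, enqueue [11, 28], visited so far: [30, 22]
  queue [11, 28] -> pop 11, enqueue [1, 15], visited so far: [30, 22, 11]
  queue [28, 1, 15] -> pop 28, enqueue [none], visited so far: [30, 22, 11, 28]
  queue [1, 15] -> pop 1, enqueue [5], visited so far: [30, 22, 11, 28, 1]
  queue [15, 5] -> pop 15, enqueue [none], visited so far: [30, 22, 11, 28, 1, 15]
  queue [5] -> pop 5, enqueue [none], visited so far: [30, 22, 11, 28, 1, 15, 5]
Result: [30, 22, 11, 28, 1, 15, 5]


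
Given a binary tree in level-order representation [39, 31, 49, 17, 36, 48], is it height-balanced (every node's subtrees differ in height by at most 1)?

Tree (level-order array): [39, 31, 49, 17, 36, 48]
Definition: a tree is height-balanced if, at every node, |h(left) - h(right)| <= 1 (empty subtree has height -1).
Bottom-up per-node check:
  node 17: h_left=-1, h_right=-1, diff=0 [OK], height=0
  node 36: h_left=-1, h_right=-1, diff=0 [OK], height=0
  node 31: h_left=0, h_right=0, diff=0 [OK], height=1
  node 48: h_left=-1, h_right=-1, diff=0 [OK], height=0
  node 49: h_left=0, h_right=-1, diff=1 [OK], height=1
  node 39: h_left=1, h_right=1, diff=0 [OK], height=2
All nodes satisfy the balance condition.
Result: Balanced


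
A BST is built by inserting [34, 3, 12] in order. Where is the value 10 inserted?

Starting tree (level order): [34, 3, None, None, 12]
Insertion path: 34 -> 3 -> 12
Result: insert 10 as left child of 12
Final tree (level order): [34, 3, None, None, 12, 10]


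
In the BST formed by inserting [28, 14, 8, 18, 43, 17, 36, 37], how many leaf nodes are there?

Tree built from: [28, 14, 8, 18, 43, 17, 36, 37]
Tree (level-order array): [28, 14, 43, 8, 18, 36, None, None, None, 17, None, None, 37]
Rule: A leaf has 0 children.
Per-node child counts:
  node 28: 2 child(ren)
  node 14: 2 child(ren)
  node 8: 0 child(ren)
  node 18: 1 child(ren)
  node 17: 0 child(ren)
  node 43: 1 child(ren)
  node 36: 1 child(ren)
  node 37: 0 child(ren)
Matching nodes: [8, 17, 37]
Count of leaf nodes: 3


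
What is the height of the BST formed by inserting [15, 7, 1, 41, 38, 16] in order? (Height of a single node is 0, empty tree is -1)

Insertion order: [15, 7, 1, 41, 38, 16]
Tree (level-order array): [15, 7, 41, 1, None, 38, None, None, None, 16]
Compute height bottom-up (empty subtree = -1):
  height(1) = 1 + max(-1, -1) = 0
  height(7) = 1 + max(0, -1) = 1
  height(16) = 1 + max(-1, -1) = 0
  height(38) = 1 + max(0, -1) = 1
  height(41) = 1 + max(1, -1) = 2
  height(15) = 1 + max(1, 2) = 3
Height = 3


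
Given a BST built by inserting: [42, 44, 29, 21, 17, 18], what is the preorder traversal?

Tree insertion order: [42, 44, 29, 21, 17, 18]
Tree (level-order array): [42, 29, 44, 21, None, None, None, 17, None, None, 18]
Preorder traversal: [42, 29, 21, 17, 18, 44]


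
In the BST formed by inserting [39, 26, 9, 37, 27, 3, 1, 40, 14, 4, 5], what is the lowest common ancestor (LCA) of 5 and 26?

Tree insertion order: [39, 26, 9, 37, 27, 3, 1, 40, 14, 4, 5]
Tree (level-order array): [39, 26, 40, 9, 37, None, None, 3, 14, 27, None, 1, 4, None, None, None, None, None, None, None, 5]
In a BST, the LCA of p=5, q=26 is the first node v on the
root-to-leaf path with p <= v <= q (go left if both < v, right if both > v).
Walk from root:
  at 39: both 5 and 26 < 39, go left
  at 26: 5 <= 26 <= 26, this is the LCA
LCA = 26


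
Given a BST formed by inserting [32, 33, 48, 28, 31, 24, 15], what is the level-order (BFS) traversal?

Tree insertion order: [32, 33, 48, 28, 31, 24, 15]
Tree (level-order array): [32, 28, 33, 24, 31, None, 48, 15]
BFS from the root, enqueuing left then right child of each popped node:
  queue [32] -> pop 32, enqueue [28, 33], visited so far: [32]
  queue [28, 33] -> pop 28, enqueue [24, 31], visited so far: [32, 28]
  queue [33, 24, 31] -> pop 33, enqueue [48], visited so far: [32, 28, 33]
  queue [24, 31, 48] -> pop 24, enqueue [15], visited so far: [32, 28, 33, 24]
  queue [31, 48, 15] -> pop 31, enqueue [none], visited so far: [32, 28, 33, 24, 31]
  queue [48, 15] -> pop 48, enqueue [none], visited so far: [32, 28, 33, 24, 31, 48]
  queue [15] -> pop 15, enqueue [none], visited so far: [32, 28, 33, 24, 31, 48, 15]
Result: [32, 28, 33, 24, 31, 48, 15]


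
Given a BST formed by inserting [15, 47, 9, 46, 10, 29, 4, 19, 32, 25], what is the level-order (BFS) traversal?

Tree insertion order: [15, 47, 9, 46, 10, 29, 4, 19, 32, 25]
Tree (level-order array): [15, 9, 47, 4, 10, 46, None, None, None, None, None, 29, None, 19, 32, None, 25]
BFS from the root, enqueuing left then right child of each popped node:
  queue [15] -> pop 15, enqueue [9, 47], visited so far: [15]
  queue [9, 47] -> pop 9, enqueue [4, 10], visited so far: [15, 9]
  queue [47, 4, 10] -> pop 47, enqueue [46], visited so far: [15, 9, 47]
  queue [4, 10, 46] -> pop 4, enqueue [none], visited so far: [15, 9, 47, 4]
  queue [10, 46] -> pop 10, enqueue [none], visited so far: [15, 9, 47, 4, 10]
  queue [46] -> pop 46, enqueue [29], visited so far: [15, 9, 47, 4, 10, 46]
  queue [29] -> pop 29, enqueue [19, 32], visited so far: [15, 9, 47, 4, 10, 46, 29]
  queue [19, 32] -> pop 19, enqueue [25], visited so far: [15, 9, 47, 4, 10, 46, 29, 19]
  queue [32, 25] -> pop 32, enqueue [none], visited so far: [15, 9, 47, 4, 10, 46, 29, 19, 32]
  queue [25] -> pop 25, enqueue [none], visited so far: [15, 9, 47, 4, 10, 46, 29, 19, 32, 25]
Result: [15, 9, 47, 4, 10, 46, 29, 19, 32, 25]


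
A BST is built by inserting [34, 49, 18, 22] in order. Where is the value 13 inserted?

Starting tree (level order): [34, 18, 49, None, 22]
Insertion path: 34 -> 18
Result: insert 13 as left child of 18
Final tree (level order): [34, 18, 49, 13, 22]


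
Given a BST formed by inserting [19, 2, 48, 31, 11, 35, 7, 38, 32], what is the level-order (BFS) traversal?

Tree insertion order: [19, 2, 48, 31, 11, 35, 7, 38, 32]
Tree (level-order array): [19, 2, 48, None, 11, 31, None, 7, None, None, 35, None, None, 32, 38]
BFS from the root, enqueuing left then right child of each popped node:
  queue [19] -> pop 19, enqueue [2, 48], visited so far: [19]
  queue [2, 48] -> pop 2, enqueue [11], visited so far: [19, 2]
  queue [48, 11] -> pop 48, enqueue [31], visited so far: [19, 2, 48]
  queue [11, 31] -> pop 11, enqueue [7], visited so far: [19, 2, 48, 11]
  queue [31, 7] -> pop 31, enqueue [35], visited so far: [19, 2, 48, 11, 31]
  queue [7, 35] -> pop 7, enqueue [none], visited so far: [19, 2, 48, 11, 31, 7]
  queue [35] -> pop 35, enqueue [32, 38], visited so far: [19, 2, 48, 11, 31, 7, 35]
  queue [32, 38] -> pop 32, enqueue [none], visited so far: [19, 2, 48, 11, 31, 7, 35, 32]
  queue [38] -> pop 38, enqueue [none], visited so far: [19, 2, 48, 11, 31, 7, 35, 32, 38]
Result: [19, 2, 48, 11, 31, 7, 35, 32, 38]


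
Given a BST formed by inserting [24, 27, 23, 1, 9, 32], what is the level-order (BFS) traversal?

Tree insertion order: [24, 27, 23, 1, 9, 32]
Tree (level-order array): [24, 23, 27, 1, None, None, 32, None, 9]
BFS from the root, enqueuing left then right child of each popped node:
  queue [24] -> pop 24, enqueue [23, 27], visited so far: [24]
  queue [23, 27] -> pop 23, enqueue [1], visited so far: [24, 23]
  queue [27, 1] -> pop 27, enqueue [32], visited so far: [24, 23, 27]
  queue [1, 32] -> pop 1, enqueue [9], visited so far: [24, 23, 27, 1]
  queue [32, 9] -> pop 32, enqueue [none], visited so far: [24, 23, 27, 1, 32]
  queue [9] -> pop 9, enqueue [none], visited so far: [24, 23, 27, 1, 32, 9]
Result: [24, 23, 27, 1, 32, 9]


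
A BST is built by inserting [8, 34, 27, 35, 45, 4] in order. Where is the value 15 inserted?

Starting tree (level order): [8, 4, 34, None, None, 27, 35, None, None, None, 45]
Insertion path: 8 -> 34 -> 27
Result: insert 15 as left child of 27
Final tree (level order): [8, 4, 34, None, None, 27, 35, 15, None, None, 45]


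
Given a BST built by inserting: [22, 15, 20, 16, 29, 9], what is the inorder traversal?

Tree insertion order: [22, 15, 20, 16, 29, 9]
Tree (level-order array): [22, 15, 29, 9, 20, None, None, None, None, 16]
Inorder traversal: [9, 15, 16, 20, 22, 29]


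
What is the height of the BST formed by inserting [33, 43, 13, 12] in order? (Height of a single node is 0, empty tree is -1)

Insertion order: [33, 43, 13, 12]
Tree (level-order array): [33, 13, 43, 12]
Compute height bottom-up (empty subtree = -1):
  height(12) = 1 + max(-1, -1) = 0
  height(13) = 1 + max(0, -1) = 1
  height(43) = 1 + max(-1, -1) = 0
  height(33) = 1 + max(1, 0) = 2
Height = 2


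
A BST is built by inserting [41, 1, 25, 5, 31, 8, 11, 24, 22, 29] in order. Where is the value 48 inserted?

Starting tree (level order): [41, 1, None, None, 25, 5, 31, None, 8, 29, None, None, 11, None, None, None, 24, 22]
Insertion path: 41
Result: insert 48 as right child of 41
Final tree (level order): [41, 1, 48, None, 25, None, None, 5, 31, None, 8, 29, None, None, 11, None, None, None, 24, 22]


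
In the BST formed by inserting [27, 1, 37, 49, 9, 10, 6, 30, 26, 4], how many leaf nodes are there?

Tree built from: [27, 1, 37, 49, 9, 10, 6, 30, 26, 4]
Tree (level-order array): [27, 1, 37, None, 9, 30, 49, 6, 10, None, None, None, None, 4, None, None, 26]
Rule: A leaf has 0 children.
Per-node child counts:
  node 27: 2 child(ren)
  node 1: 1 child(ren)
  node 9: 2 child(ren)
  node 6: 1 child(ren)
  node 4: 0 child(ren)
  node 10: 1 child(ren)
  node 26: 0 child(ren)
  node 37: 2 child(ren)
  node 30: 0 child(ren)
  node 49: 0 child(ren)
Matching nodes: [4, 26, 30, 49]
Count of leaf nodes: 4


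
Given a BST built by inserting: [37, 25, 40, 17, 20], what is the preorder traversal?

Tree insertion order: [37, 25, 40, 17, 20]
Tree (level-order array): [37, 25, 40, 17, None, None, None, None, 20]
Preorder traversal: [37, 25, 17, 20, 40]


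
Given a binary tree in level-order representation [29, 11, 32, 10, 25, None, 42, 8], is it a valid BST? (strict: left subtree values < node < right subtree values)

Level-order array: [29, 11, 32, 10, 25, None, 42, 8]
Validate using subtree bounds (lo, hi): at each node, require lo < value < hi,
then recurse left with hi=value and right with lo=value.
Preorder trace (stopping at first violation):
  at node 29 with bounds (-inf, +inf): OK
  at node 11 with bounds (-inf, 29): OK
  at node 10 with bounds (-inf, 11): OK
  at node 8 with bounds (-inf, 10): OK
  at node 25 with bounds (11, 29): OK
  at node 32 with bounds (29, +inf): OK
  at node 42 with bounds (32, +inf): OK
No violation found at any node.
Result: Valid BST


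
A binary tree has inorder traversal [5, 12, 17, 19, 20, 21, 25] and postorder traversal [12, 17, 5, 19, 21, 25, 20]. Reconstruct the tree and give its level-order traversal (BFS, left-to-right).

Inorder:   [5, 12, 17, 19, 20, 21, 25]
Postorder: [12, 17, 5, 19, 21, 25, 20]
Algorithm: postorder visits root last, so walk postorder right-to-left;
each value is the root of the current inorder slice — split it at that
value, recurse on the right subtree first, then the left.
Recursive splits:
  root=20; inorder splits into left=[5, 12, 17, 19], right=[21, 25]
  root=25; inorder splits into left=[21], right=[]
  root=21; inorder splits into left=[], right=[]
  root=19; inorder splits into left=[5, 12, 17], right=[]
  root=5; inorder splits into left=[], right=[12, 17]
  root=17; inorder splits into left=[12], right=[]
  root=12; inorder splits into left=[], right=[]
Reconstructed level-order: [20, 19, 25, 5, 21, 17, 12]
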